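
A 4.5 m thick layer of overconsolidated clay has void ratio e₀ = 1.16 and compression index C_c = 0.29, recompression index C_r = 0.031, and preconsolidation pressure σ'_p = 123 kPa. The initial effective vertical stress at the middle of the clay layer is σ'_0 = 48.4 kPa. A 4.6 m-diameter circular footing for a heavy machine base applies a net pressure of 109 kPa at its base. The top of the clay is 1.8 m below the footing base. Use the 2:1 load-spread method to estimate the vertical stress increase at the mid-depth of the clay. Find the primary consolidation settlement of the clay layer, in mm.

Mid-depth of clay below the footing base: z = 1.8 + 4.5/2 = 4.05 m.
Stress increase at mid-clay by the 2:1 spreading method:
Δσ ≈ qD²/(D+z)² = 109×4.6²/(4.6+4.05)² = 30.825 kPa
Final effective stress: σ'_f = 48.4 + 30.825 = 79.225 kPa.
σ'_f = 79.225 ≤ σ'_p = 123 kPa, so the clay remains overconsolidated and only the recompression index applies:
S_c = C_r·H/(1+e₀)·log₁₀(σ'_f/σ'_0) = 0.031×4.5/2.16×log₁₀(79.225/48.4)
    = 0.064582 × 0.21402 = 0.01382 m

S_c ≈ 13.8 mm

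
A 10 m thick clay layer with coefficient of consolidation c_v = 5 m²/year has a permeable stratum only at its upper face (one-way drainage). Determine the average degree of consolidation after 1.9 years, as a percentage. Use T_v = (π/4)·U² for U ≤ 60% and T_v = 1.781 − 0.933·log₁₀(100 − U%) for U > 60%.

U ≈ 34.8 %

Drainage path length: H_d = H = 10 m (single drainage).
T_v = c_v·t/H_d² = 5×1.9/10² = 0.095.
T_v = 0.095 corresponds to the U ≤ 60% branch:
U = √(4T_v/π) = 0.3478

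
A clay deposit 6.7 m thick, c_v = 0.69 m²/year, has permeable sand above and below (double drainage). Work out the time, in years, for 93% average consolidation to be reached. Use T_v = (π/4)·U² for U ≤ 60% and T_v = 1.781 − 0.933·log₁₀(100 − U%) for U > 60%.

Drainage path length: H_d = H/2 = 3.35 m (double drainage).
U > 60%: T_v = 1.781 − 0.933·log₁₀(100 − 93) = 0.99252.
t = T_v·H_d²/c_v = 0.99252×3.35²/0.69 = 16.14 years.

t ≈ 16.1 years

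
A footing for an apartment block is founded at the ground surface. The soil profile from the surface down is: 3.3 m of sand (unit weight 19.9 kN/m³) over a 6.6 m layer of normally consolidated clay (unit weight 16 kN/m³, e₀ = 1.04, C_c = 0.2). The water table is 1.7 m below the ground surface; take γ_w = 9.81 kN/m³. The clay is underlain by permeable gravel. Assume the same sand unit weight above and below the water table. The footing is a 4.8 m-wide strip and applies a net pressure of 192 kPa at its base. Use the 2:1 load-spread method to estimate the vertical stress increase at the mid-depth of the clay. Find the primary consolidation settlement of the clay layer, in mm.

Mid-depth of clay below the ground surface: z = 3.3 + 6.6/2 = 6.6 m.
Total vertical stress at mid-clay: σ_v = 19.9×3.3 + 16×3.3 = 118.47 kPa.
Pore pressure: u = 9.81×(6.6 − 1.7) = 48.069 kPa.
Initial effective stress: σ'_0 = σ_v − u = 118.47 − 48.069 = 70.401 kPa.
Stress increase at mid-clay by the 2:1 spreading method:
Δσ = qB/(B+z) = 192×4.8/(4.8+6.6) = 80.842 kPa
Final effective stress: σ'_f = σ'_0 + Δσ = 70.401 + 80.842 = 151.24 kPa.
Normally consolidated clay, so the full stress increment lies on the virgin compression line:
S_c = C_c·H/(1+e₀)·log₁₀(σ'_f/σ'_0) = 0.2×6.6/(1+1.04)×log₁₀(151.24/70.401)
    = 0.64706 × 0.33209 = 0.2149 m

S_c ≈ 215 mm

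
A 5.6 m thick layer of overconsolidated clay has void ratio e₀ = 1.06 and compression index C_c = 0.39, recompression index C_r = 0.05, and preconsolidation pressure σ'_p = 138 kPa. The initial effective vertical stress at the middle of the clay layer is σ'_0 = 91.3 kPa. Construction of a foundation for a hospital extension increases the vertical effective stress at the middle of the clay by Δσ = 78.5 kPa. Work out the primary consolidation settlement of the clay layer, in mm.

S_c ≈ 120 mm

Final effective stress: σ'_f = 91.3 + 78.5 = 169.8 kPa.
σ'_f = 169.8 > σ'_p = 138 kPa, so the stress path crosses the preconsolidation pressure — recompression up to σ'_p, then virgin compression beyond:
S_c = H/(1+e₀)·[C_r·log₁₀(σ'_p/σ'_0) + C_c·log₁₀(σ'_f/σ'_p)]
    = 5.6/2.06 × [0.05×log₁₀(138/91.3) + 0.39×log₁₀(169.8/138)]
    = 2.7184 × [0.0089704 + 0.035123] = 0.1199 m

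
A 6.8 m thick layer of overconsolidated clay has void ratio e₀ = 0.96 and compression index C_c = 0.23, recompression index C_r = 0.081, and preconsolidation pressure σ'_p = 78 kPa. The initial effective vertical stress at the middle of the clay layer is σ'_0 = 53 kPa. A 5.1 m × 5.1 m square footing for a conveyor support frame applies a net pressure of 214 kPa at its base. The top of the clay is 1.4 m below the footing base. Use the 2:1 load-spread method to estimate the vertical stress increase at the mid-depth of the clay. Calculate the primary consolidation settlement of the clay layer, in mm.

S_c ≈ 166 mm

Mid-depth of clay below the footing base: z = 1.4 + 6.8/2 = 4.8 m.
Stress increase at mid-clay by the 2:1 spreading method:
Δσ = qBL/((B+z)(L+z)) = 214×5.1×5.1/((5.1+4.8)(5.1+4.8)) = 56.792 kPa
Final effective stress: σ'_f = 53 + 56.792 = 109.79 kPa.
σ'_f = 109.79 > σ'_p = 78 kPa, so the stress path crosses the preconsolidation pressure — recompression up to σ'_p, then virgin compression beyond:
S_c = H/(1+e₀)·[C_r·log₁₀(σ'_p/σ'_0) + C_c·log₁₀(σ'_f/σ'_p)]
    = 6.8/1.96 × [0.081×log₁₀(78/53) + 0.23×log₁₀(109.79/78)]
    = 3.4694 × [0.013593 + 0.034148] = 0.1656 m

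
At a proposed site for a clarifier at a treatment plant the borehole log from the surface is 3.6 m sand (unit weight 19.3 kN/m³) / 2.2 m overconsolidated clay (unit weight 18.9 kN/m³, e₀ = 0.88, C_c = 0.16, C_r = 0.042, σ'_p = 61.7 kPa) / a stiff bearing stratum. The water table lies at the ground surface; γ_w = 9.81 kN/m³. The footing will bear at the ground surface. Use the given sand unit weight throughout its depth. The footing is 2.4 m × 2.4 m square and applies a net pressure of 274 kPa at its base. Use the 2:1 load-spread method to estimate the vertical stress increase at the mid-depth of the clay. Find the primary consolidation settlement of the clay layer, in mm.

S_c ≈ 23.5 mm

Mid-depth of clay below the ground surface: z = 3.6 + 2.2/2 = 4.7 m.
Total vertical stress at mid-clay: σ_v = 19.3×3.6 + 18.9×1.1 = 90.27 kPa.
Pore pressure: u = 9.81×(4.7 − 0) = 46.107 kPa.
Initial effective stress: σ'_0 = σ_v − u = 90.27 − 46.107 = 44.163 kPa.
Stress increase at mid-clay by the 2:1 spreading method:
Δσ = qBL/((B+z)(L+z)) = 274×2.4×2.4/((2.4+4.7)(2.4+4.7)) = 31.308 kPa
Final effective stress: σ'_f = 44.163 + 31.308 = 75.471 kPa.
σ'_f = 75.471 > σ'_p = 61.7 kPa, so the stress path crosses the preconsolidation pressure — recompression up to σ'_p, then virgin compression beyond:
S_c = H/(1+e₀)·[C_r·log₁₀(σ'_p/σ'_0) + C_c·log₁₀(σ'_f/σ'_p)]
    = 2.2/1.88 × [0.042×log₁₀(61.7/44.163) + 0.16×log₁₀(75.471/61.7)]
    = 1.1702 × [0.0060995 + 0.013999] = 0.02352 m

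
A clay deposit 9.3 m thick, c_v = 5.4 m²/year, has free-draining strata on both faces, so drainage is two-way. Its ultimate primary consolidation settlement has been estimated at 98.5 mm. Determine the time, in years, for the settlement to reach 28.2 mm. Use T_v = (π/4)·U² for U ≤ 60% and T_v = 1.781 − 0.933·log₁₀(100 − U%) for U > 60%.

t ≈ 0.258 years

Drainage path length: H_d = H/2 = 4.65 m (double drainage).
U = S(t)/S_ult = 28.2/98.5 = 0.2863.
U ≤ 60%: T_v = (π/4)·U² = (π/4)×0.28629² = 0.064375.
t = T_v·H_d²/c_v = 0.064375×4.65²/5.4 = 0.2578 years.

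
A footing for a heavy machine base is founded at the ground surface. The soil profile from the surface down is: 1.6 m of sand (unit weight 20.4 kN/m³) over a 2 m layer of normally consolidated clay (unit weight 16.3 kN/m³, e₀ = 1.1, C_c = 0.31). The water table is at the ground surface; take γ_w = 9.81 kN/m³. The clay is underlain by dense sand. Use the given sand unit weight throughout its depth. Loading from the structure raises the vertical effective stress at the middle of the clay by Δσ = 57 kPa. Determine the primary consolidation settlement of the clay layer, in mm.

Mid-depth of clay below the ground surface: z = 1.6 + 2/2 = 2.6 m.
Total vertical stress at mid-clay: σ_v = 20.4×1.6 + 16.3×1 = 48.94 kPa.
Pore pressure: u = 9.81×(2.6 − 0) = 25.506 kPa.
Initial effective stress: σ'_0 = σ_v − u = 48.94 − 25.506 = 23.434 kPa.
Final effective stress: σ'_f = σ'_0 + Δσ = 23.434 + 57 = 80.434 kPa.
Normally consolidated clay, so the full stress increment lies on the virgin compression line:
S_c = C_c·H/(1+e₀)·log₁₀(σ'_f/σ'_0) = 0.31×2/(1+1.1)×log₁₀(80.434/23.434)
    = 0.29524 × 0.53559 = 0.1581 m

S_c ≈ 158 mm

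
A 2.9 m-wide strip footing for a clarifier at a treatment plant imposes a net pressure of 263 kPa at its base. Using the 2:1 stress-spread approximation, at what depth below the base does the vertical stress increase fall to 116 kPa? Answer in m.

2:1 spreading — at depth z the loaded area has grown by z in each plan dimension:
qB/(B+z) = Δσ_z ⇒ z = qB/Δσ_z − B = 263×2.9/116 − 2.9 = 3.675 m

z ≈ 3.67 m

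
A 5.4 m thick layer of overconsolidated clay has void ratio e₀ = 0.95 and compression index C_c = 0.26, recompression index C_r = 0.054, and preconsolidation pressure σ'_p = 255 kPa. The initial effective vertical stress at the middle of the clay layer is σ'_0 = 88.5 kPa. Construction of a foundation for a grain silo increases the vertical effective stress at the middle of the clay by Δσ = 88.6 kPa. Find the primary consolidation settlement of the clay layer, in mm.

S_c ≈ 45.1 mm

Final effective stress: σ'_f = 88.5 + 88.6 = 177.1 kPa.
σ'_f = 177.1 ≤ σ'_p = 255 kPa, so the clay remains overconsolidated and only the recompression index applies:
S_c = C_r·H/(1+e₀)·log₁₀(σ'_f/σ'_0) = 0.054×5.4/1.95×log₁₀(177.1/88.5)
    = 0.14954 × 0.30128 = 0.04505 m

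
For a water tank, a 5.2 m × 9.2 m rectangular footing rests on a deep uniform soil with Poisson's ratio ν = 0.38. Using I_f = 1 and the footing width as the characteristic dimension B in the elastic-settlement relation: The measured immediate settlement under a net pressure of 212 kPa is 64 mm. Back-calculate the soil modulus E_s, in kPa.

S_e = q·B·(1−ν²)/E_s · I_f  ⇒  E_s = q·B·(1−ν²)·I_f / S_e.
E_s = 212 × 5.2 × 0.8556 × 1 / 0.064 = 14740 kPa

E_s ≈ 14700 kPa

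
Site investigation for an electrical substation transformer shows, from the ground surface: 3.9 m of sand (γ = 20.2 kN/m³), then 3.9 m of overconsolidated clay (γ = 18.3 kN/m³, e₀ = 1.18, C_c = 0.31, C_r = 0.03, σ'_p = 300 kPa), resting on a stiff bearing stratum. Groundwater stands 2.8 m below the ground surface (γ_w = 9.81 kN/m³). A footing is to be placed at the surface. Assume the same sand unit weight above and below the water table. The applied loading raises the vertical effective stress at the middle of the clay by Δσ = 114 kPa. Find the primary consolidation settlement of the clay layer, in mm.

Mid-depth of clay below the ground surface: z = 3.9 + 3.9/2 = 5.85 m.
Total vertical stress at mid-clay: σ_v = 20.2×3.9 + 18.3×1.95 = 114.47 kPa.
Pore pressure: u = 9.81×(5.85 − 2.8) = 29.921 kPa.
Initial effective stress: σ'_0 = σ_v − u = 114.47 − 29.921 = 84.549 kPa.
Final effective stress: σ'_f = 84.549 + 114 = 198.55 kPa.
σ'_f = 198.55 ≤ σ'_p = 300 kPa, so the clay remains overconsolidated and only the recompression index applies:
S_c = C_r·H/(1+e₀)·log₁₀(σ'_f/σ'_0) = 0.03×3.9/2.18×log₁₀(198.55/84.549)
    = 0.05367 × 0.37076 = 0.0199 m

S_c ≈ 19.9 mm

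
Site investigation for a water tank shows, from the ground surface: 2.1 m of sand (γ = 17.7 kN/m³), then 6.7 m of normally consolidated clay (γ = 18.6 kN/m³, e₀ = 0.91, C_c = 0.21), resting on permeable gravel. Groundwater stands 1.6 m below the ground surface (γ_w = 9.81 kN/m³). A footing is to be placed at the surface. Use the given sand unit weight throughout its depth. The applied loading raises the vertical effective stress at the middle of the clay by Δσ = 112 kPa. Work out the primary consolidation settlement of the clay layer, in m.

S_c ≈ 0.331 m

Mid-depth of clay below the ground surface: z = 2.1 + 6.7/2 = 5.45 m.
Total vertical stress at mid-clay: σ_v = 17.7×2.1 + 18.6×3.35 = 99.48 kPa.
Pore pressure: u = 9.81×(5.45 − 1.6) = 37.769 kPa.
Initial effective stress: σ'_0 = σ_v − u = 99.48 − 37.769 = 61.711 kPa.
Final effective stress: σ'_f = σ'_0 + Δσ = 61.711 + 112 = 173.71 kPa.
Normally consolidated clay, so the full stress increment lies on the virgin compression line:
S_c = C_c·H/(1+e₀)·log₁₀(σ'_f/σ'_0) = 0.21×6.7/(1+0.91)×log₁₀(173.71/61.711)
    = 0.73665 × 0.44946 = 0.3311 m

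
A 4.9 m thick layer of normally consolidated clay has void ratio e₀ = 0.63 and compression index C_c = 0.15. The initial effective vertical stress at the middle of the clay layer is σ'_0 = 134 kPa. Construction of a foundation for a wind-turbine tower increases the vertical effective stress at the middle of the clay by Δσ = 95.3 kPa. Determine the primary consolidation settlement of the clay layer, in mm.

Final effective stress: σ'_f = σ'_0 + Δσ = 134 + 95.3 = 229.3 kPa.
Normally consolidated clay, so the full stress increment lies on the virgin compression line:
S_c = C_c·H/(1+e₀)·log₁₀(σ'_f/σ'_0) = 0.15×4.9/(1+0.63)×log₁₀(229.3/134)
    = 0.45092 × 0.2333 = 0.1052 m

S_c ≈ 105 mm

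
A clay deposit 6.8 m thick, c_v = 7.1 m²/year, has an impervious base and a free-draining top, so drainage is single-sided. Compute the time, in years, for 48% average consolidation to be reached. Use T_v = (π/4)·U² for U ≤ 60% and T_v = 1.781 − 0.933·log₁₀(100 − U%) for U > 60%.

Drainage path length: H_d = H = 6.8 m (single drainage).
U ≤ 60%: T_v = (π/4)·U² = (π/4)×0.48² = 0.18096.
t = T_v·H_d²/c_v = 0.18096×6.8²/7.1 = 1.179 years.

t ≈ 1.18 years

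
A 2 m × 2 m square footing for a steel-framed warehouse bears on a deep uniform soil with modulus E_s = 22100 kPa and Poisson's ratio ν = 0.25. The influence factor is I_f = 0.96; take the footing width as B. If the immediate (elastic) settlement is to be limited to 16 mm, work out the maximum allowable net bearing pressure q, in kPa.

q ≈ 196 kPa

S_e = q·B·(1−ν²)/E_s · I_f  ⇒  q = S_e·E_s / (B·(1−ν²)·I_f).
q = 0.016 × 22100 / (2 × 0.9375 × 0.96) = 196.4 kPa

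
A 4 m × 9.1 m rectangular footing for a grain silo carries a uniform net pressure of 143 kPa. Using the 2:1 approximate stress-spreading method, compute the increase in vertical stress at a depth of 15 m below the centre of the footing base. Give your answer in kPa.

By the 2:1 method the load spreads at 1 horizontal : 2 vertical, so at depth z the loaded area has grown by z in each plan dimension:
Δσ = qBL/((B+z)(L+z)) = 143×4×9.1/((4+15)(9.1+15)) = 11.368 kPa

Δσ_z ≈ 11.4 kPa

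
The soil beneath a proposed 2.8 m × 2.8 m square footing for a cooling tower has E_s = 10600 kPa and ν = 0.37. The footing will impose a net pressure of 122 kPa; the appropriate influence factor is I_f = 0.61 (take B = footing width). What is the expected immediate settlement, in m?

Immediate (elastic) settlement: S_e = q·B·(1−ν²)/E_s · I_f.
S_e = 122 × 2.8 × (1 − 0.37²) / 10600 × 0.61
    = 122 × 2.8 × 0.8631 / 10600 × 0.61
    = 0.01697 m

S_e ≈ 0.017 m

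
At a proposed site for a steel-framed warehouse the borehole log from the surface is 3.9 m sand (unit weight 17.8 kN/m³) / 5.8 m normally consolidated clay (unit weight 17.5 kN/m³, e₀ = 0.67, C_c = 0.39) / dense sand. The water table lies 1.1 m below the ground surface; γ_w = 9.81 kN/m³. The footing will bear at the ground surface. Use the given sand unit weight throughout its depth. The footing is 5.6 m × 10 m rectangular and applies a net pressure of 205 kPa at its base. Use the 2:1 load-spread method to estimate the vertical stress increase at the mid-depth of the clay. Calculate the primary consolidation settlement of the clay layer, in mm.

S_c ≈ 364 mm

Mid-depth of clay below the ground surface: z = 3.9 + 5.8/2 = 6.8 m.
Total vertical stress at mid-clay: σ_v = 17.8×3.9 + 17.5×2.9 = 120.17 kPa.
Pore pressure: u = 9.81×(6.8 − 1.1) = 55.917 kPa.
Initial effective stress: σ'_0 = σ_v − u = 120.17 − 55.917 = 64.253 kPa.
Stress increase at mid-clay by the 2:1 spreading method:
Δσ = qBL/((B+z)(L+z)) = 205×5.6×10/((5.6+6.8)(10+6.8)) = 55.108 kPa
Final effective stress: σ'_f = σ'_0 + Δσ = 64.253 + 55.108 = 119.36 kPa.
Normally consolidated clay, so the full stress increment lies on the virgin compression line:
S_c = C_c·H/(1+e₀)·log₁₀(σ'_f/σ'_0) = 0.39×5.8/(1+0.67)×log₁₀(119.36/64.253)
    = 1.3545 × 0.26897 = 0.3643 m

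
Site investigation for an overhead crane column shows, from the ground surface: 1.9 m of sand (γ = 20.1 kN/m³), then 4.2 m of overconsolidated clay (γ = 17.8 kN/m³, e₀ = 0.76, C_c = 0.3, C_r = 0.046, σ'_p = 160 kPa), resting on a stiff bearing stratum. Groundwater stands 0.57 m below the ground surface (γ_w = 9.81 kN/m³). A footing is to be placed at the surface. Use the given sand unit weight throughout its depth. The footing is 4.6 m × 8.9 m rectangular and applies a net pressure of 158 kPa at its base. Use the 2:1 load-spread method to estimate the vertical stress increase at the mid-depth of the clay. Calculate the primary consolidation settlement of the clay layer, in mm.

Mid-depth of clay below the ground surface: z = 1.9 + 4.2/2 = 4 m.
Total vertical stress at mid-clay: σ_v = 20.1×1.9 + 17.8×2.1 = 75.57 kPa.
Pore pressure: u = 9.81×(4 − 0.57) = 33.648 kPa.
Initial effective stress: σ'_0 = σ_v − u = 75.57 − 33.648 = 41.922 kPa.
Stress increase at mid-clay by the 2:1 spreading method:
Δσ = qBL/((B+z)(L+z)) = 158×4.6×8.9/((4.6+4)(8.9+4)) = 58.306 kPa
Final effective stress: σ'_f = 41.922 + 58.306 = 100.23 kPa.
σ'_f = 100.23 ≤ σ'_p = 160 kPa, so the clay remains overconsolidated and only the recompression index applies:
S_c = C_r·H/(1+e₀)·log₁₀(σ'_f/σ'_0) = 0.046×4.2/1.76×log₁₀(100.23/41.922)
    = 0.10977 × 0.37856 = 0.04156 m

S_c ≈ 41.6 mm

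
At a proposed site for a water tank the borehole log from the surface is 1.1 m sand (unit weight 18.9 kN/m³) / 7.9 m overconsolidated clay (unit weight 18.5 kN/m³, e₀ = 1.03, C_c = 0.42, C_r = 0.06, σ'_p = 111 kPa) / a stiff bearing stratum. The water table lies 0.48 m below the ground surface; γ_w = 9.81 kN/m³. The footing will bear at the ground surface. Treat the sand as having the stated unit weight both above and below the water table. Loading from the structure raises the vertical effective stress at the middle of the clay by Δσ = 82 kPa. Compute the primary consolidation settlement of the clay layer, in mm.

S_c ≈ 201 mm

Mid-depth of clay below the ground surface: z = 1.1 + 7.9/2 = 5.05 m.
Total vertical stress at mid-clay: σ_v = 18.9×1.1 + 18.5×3.95 = 93.865 kPa.
Pore pressure: u = 9.81×(5.05 − 0.48) = 44.832 kPa.
Initial effective stress: σ'_0 = σ_v − u = 93.865 − 44.832 = 49.033 kPa.
Final effective stress: σ'_f = 49.033 + 82 = 131.03 kPa.
σ'_f = 131.03 > σ'_p = 111 kPa, so the stress path crosses the preconsolidation pressure — recompression up to σ'_p, then virgin compression beyond:
S_c = H/(1+e₀)·[C_r·log₁₀(σ'_p/σ'_0) + C_c·log₁₀(σ'_f/σ'_p)]
    = 7.9/2.03 × [0.06×log₁₀(111/49.033) + 0.42×log₁₀(131.03/111)]
    = 3.8916 × [0.02129 + 0.03026] = 0.2006 m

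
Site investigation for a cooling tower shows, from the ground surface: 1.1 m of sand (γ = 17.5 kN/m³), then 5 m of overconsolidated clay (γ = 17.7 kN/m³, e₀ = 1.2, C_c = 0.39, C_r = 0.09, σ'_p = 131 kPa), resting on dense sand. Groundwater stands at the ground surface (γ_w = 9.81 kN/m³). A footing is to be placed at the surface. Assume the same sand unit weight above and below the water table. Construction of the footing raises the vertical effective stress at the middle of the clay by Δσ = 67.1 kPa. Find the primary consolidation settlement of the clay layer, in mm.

Mid-depth of clay below the ground surface: z = 1.1 + 5/2 = 3.6 m.
Total vertical stress at mid-clay: σ_v = 17.5×1.1 + 17.7×2.5 = 63.5 kPa.
Pore pressure: u = 9.81×(3.6 − 0) = 35.316 kPa.
Initial effective stress: σ'_0 = σ_v − u = 63.5 − 35.316 = 28.184 kPa.
Final effective stress: σ'_f = 28.184 + 67.1 = 95.284 kPa.
σ'_f = 95.284 ≤ σ'_p = 131 kPa, so the clay remains overconsolidated and only the recompression index applies:
S_c = C_r·H/(1+e₀)·log₁₀(σ'_f/σ'_0) = 0.09×5/2.2×log₁₀(95.284/28.184)
    = 0.20454 × 0.52902 = 0.1082 m

S_c ≈ 108 mm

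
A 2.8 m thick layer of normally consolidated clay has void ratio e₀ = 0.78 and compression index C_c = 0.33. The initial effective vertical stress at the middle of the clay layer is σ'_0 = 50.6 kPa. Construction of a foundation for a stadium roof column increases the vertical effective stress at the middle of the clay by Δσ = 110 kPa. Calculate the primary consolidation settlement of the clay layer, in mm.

Final effective stress: σ'_f = σ'_0 + Δσ = 50.6 + 110 = 160.6 kPa.
Normally consolidated clay, so the full stress increment lies on the virgin compression line:
S_c = C_c·H/(1+e₀)·log₁₀(σ'_f/σ'_0) = 0.33×2.8/(1+0.78)×log₁₀(160.6/50.6)
    = 0.5191 × 0.5016 = 0.2604 m

S_c ≈ 260 mm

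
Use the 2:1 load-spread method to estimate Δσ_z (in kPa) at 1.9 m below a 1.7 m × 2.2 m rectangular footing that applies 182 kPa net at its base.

By the 2:1 method the load spreads at 1 horizontal : 2 vertical, so at depth z the loaded area has grown by z in each plan dimension:
Δσ = qBL/((B+z)(L+z)) = 182×1.7×2.2/((1.7+1.9)(2.2+1.9)) = 46.117 kPa

Δσ_z ≈ 46.1 kPa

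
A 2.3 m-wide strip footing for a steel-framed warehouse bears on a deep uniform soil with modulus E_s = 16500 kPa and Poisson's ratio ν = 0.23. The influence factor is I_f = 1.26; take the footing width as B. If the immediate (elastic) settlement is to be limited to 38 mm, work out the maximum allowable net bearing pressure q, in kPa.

q ≈ 228 kPa

S_e = q·B·(1−ν²)/E_s · I_f  ⇒  q = S_e·E_s / (B·(1−ν²)·I_f).
q = 0.038 × 16500 / (2.3 × 0.9471 × 1.26) = 228.4 kPa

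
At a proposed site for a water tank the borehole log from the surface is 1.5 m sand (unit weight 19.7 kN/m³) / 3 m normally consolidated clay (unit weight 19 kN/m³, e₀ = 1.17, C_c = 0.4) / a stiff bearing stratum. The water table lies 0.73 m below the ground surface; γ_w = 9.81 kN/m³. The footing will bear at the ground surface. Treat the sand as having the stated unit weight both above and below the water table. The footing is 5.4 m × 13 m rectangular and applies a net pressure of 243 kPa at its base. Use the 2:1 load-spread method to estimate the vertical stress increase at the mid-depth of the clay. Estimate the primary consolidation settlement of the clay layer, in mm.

S_c ≈ 364 mm

Mid-depth of clay below the ground surface: z = 1.5 + 3/2 = 3 m.
Total vertical stress at mid-clay: σ_v = 19.7×1.5 + 19×1.5 = 58.05 kPa.
Pore pressure: u = 9.81×(3 − 0.73) = 22.269 kPa.
Initial effective stress: σ'_0 = σ_v − u = 58.05 − 22.269 = 35.781 kPa.
Stress increase at mid-clay by the 2:1 spreading method:
Δσ = qBL/((B+z)(L+z)) = 243×5.4×13/((5.4+3)(13+3)) = 126.92 kPa
Final effective stress: σ'_f = σ'_0 + Δσ = 35.781 + 126.92 = 162.7 kPa.
Normally consolidated clay, so the full stress increment lies on the virgin compression line:
S_c = C_c·H/(1+e₀)·log₁₀(σ'_f/σ'_0) = 0.4×3/(1+1.17)×log₁₀(162.7/35.781)
    = 0.553 × 0.65774 = 0.3637 m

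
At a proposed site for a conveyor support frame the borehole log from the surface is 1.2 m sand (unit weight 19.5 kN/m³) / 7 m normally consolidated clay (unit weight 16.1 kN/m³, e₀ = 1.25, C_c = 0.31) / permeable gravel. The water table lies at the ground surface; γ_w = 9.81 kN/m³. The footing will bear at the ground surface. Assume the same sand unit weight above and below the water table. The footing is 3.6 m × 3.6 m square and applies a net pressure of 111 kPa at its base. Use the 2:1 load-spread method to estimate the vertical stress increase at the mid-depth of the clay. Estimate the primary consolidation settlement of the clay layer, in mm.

Mid-depth of clay below the ground surface: z = 1.2 + 7/2 = 4.7 m.
Total vertical stress at mid-clay: σ_v = 19.5×1.2 + 16.1×3.5 = 79.75 kPa.
Pore pressure: u = 9.81×(4.7 − 0) = 46.107 kPa.
Initial effective stress: σ'_0 = σ_v − u = 79.75 − 46.107 = 33.643 kPa.
Stress increase at mid-clay by the 2:1 spreading method:
Δσ = qBL/((B+z)(L+z)) = 111×3.6×3.6/((3.6+4.7)(3.6+4.7)) = 20.882 kPa
Final effective stress: σ'_f = σ'_0 + Δσ = 33.643 + 20.882 = 54.525 kPa.
Normally consolidated clay, so the full stress increment lies on the virgin compression line:
S_c = C_c·H/(1+e₀)·log₁₀(σ'_f/σ'_0) = 0.31×7/(1+1.25)×log₁₀(54.525/33.643)
    = 0.96444 × 0.2097 = 0.2022 m

S_c ≈ 202 mm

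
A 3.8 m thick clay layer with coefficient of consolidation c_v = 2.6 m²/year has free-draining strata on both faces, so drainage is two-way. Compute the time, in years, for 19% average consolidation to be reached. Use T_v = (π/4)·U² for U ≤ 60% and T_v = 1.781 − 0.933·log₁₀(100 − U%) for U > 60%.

Drainage path length: H_d = H/2 = 1.9 m (double drainage).
U ≤ 60%: T_v = (π/4)·U² = (π/4)×0.19² = 0.028353.
t = T_v·H_d²/c_v = 0.028353×1.9²/2.6 = 0.03937 years.

t ≈ 0.0394 years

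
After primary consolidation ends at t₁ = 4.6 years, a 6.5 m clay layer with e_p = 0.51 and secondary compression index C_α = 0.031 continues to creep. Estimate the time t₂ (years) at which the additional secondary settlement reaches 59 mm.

S_s = C_α·H/(1+e_p)·log₁₀(t₂/t₁) ⇒ log₁₀(t₂/t₁) = S_s·(1+e_p)/(C_α·H).
log₁₀(t₂/t₁) = 0.059 × (1+0.51) / (0.031×6.5) = 0.4421
t₂ = t₁ × 10^0.4421 = 4.6 × 2.768 = 12.73 years

t₂ ≈ 12.7 years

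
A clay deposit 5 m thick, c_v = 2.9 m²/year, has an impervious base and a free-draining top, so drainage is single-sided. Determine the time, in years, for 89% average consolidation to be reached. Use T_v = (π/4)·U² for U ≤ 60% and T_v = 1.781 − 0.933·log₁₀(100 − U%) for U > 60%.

t ≈ 6.98 years

Drainage path length: H_d = H = 5 m (single drainage).
U > 60%: T_v = 1.781 − 0.933·log₁₀(100 − 89) = 0.80938.
t = T_v·H_d²/c_v = 0.80938×5²/2.9 = 6.977 years.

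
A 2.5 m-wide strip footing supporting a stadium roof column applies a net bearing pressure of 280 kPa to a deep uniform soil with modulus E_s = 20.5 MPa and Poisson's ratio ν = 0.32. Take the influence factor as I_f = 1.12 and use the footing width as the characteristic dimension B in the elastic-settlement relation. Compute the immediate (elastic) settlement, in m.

S_e ≈ 0.0343 m

Immediate (elastic) settlement: S_e = q·B·(1−ν²)/E_s · I_f.
E_s = 20.5 MPa = 20500 kPa.
S_e = 280 × 2.5 × (1 − 0.32²) / 20500 × 1.12
    = 280 × 2.5 × 0.8976 / 20500 × 1.12
    = 0.03433 m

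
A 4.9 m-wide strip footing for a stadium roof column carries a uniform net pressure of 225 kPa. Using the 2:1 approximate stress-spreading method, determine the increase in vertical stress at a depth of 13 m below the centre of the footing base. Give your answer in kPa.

Δσ_z ≈ 61.6 kPa

By the 2:1 method the load spreads at 1 horizontal : 2 vertical, so at depth z the loaded area has grown by z in each plan dimension:
Δσ = qB/(B+z) = 225×4.9/(4.9+13) = 61.592 kPa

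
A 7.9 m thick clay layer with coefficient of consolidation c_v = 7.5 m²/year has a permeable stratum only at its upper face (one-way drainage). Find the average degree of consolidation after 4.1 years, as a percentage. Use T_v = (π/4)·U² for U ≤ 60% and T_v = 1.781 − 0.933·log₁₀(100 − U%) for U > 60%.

Drainage path length: H_d = H = 7.9 m (single drainage).
T_v = c_v·t/H_d² = 7.5×4.1/7.9² = 0.49271.
T_v = 0.49271 corresponds to the U > 60% branch:
U = 1 − 10^((1.781 − T_v)/0.933)/100 = 0.7597

U ≈ 76 %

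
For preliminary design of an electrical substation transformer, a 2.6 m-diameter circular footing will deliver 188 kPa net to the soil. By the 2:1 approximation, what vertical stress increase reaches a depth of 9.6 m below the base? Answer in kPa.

Δσ_z ≈ 8.54 kPa

By the 2:1 method the load spreads at 1 horizontal : 2 vertical, so at depth z the loaded area has grown by z in each plan dimension:
Δσ ≈ qD²/(D+z)² = 188×2.6²/(2.6+9.6)² = 8.5386 kPa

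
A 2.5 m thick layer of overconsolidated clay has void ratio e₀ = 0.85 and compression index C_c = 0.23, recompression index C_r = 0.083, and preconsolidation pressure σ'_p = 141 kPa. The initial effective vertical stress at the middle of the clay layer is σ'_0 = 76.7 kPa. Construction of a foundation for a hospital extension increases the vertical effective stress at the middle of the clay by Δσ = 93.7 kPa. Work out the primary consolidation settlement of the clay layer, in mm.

S_c ≈ 55.2 mm

Final effective stress: σ'_f = 76.7 + 93.7 = 170.4 kPa.
σ'_f = 170.4 > σ'_p = 141 kPa, so the stress path crosses the preconsolidation pressure — recompression up to σ'_p, then virgin compression beyond:
S_c = H/(1+e₀)·[C_r·log₁₀(σ'_p/σ'_0) + C_c·log₁₀(σ'_f/σ'_p)]
    = 2.5/1.85 × [0.083×log₁₀(141/76.7) + 0.23×log₁₀(170.4/141)]
    = 1.3514 × [0.021947 + 0.018918] = 0.05522 m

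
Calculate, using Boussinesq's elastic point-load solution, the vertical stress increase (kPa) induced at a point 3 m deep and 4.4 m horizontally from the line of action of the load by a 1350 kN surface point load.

Δσ_z ≈ 4.06 kPa

Boussinesq vertical stress below a point load on an elastic half-space:
Δσ_z = 3P/(2πz²) · [1 + (r/z)²]^(−5/2)
r/z = 4.4/3 = 1.4667; [1+(r/z)²]^(−5/2) = 0.056734.
Δσ_z = 3×1350/(2π×3²) × 0.056734 = 71.62 × 0.056734 = 4.063 kPa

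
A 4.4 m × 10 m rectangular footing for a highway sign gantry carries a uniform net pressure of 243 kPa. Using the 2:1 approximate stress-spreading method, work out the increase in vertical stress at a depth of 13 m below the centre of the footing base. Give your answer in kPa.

Δσ_z ≈ 26.7 kPa

By the 2:1 method the load spreads at 1 horizontal : 2 vertical, so at depth z the loaded area has grown by z in each plan dimension:
Δσ = qBL/((B+z)(L+z)) = 243×4.4×10/((4.4+13)(10+13)) = 26.717 kPa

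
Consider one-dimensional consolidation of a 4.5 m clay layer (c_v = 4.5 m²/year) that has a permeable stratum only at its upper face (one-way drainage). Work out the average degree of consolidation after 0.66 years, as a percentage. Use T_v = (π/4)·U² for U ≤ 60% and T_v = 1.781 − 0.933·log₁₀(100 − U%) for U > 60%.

Drainage path length: H_d = H = 4.5 m (single drainage).
T_v = c_v·t/H_d² = 4.5×0.66/4.5² = 0.14667.
T_v = 0.14667 corresponds to the U ≤ 60% branch:
U = √(4T_v/π) = 0.4321

U ≈ 43.2 %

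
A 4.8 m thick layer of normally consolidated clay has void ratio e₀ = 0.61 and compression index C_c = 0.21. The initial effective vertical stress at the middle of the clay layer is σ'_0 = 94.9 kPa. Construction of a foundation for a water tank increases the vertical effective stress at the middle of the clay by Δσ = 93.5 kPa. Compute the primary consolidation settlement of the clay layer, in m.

S_c ≈ 0.186 m

Final effective stress: σ'_f = σ'_0 + Δσ = 94.9 + 93.5 = 188.4 kPa.
Normally consolidated clay, so the full stress increment lies on the virgin compression line:
S_c = C_c·H/(1+e₀)·log₁₀(σ'_f/σ'_0) = 0.21×4.8/(1+0.61)×log₁₀(188.4/94.9)
    = 0.62609 × 0.29781 = 0.1865 m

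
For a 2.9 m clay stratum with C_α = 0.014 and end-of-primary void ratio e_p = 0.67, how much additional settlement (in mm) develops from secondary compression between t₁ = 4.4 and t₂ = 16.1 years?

Secondary compression: S_s = C_α·H/(1+e_p)·log₁₀(t₂/t₁)
S_s = 0.014×2.9/(1+0.67)×log₁₀(16.1/4.4)
    = 0.02431 × 0.5634 = 0.0137 m

S_s ≈ 13.7 mm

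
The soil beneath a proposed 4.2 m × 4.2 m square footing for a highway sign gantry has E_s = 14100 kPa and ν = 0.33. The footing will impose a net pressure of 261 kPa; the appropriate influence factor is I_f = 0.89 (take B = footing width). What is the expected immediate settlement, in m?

Immediate (elastic) settlement: S_e = q·B·(1−ν²)/E_s · I_f.
S_e = 261 × 4.2 × (1 − 0.33²) / 14100 × 0.89
    = 261 × 4.2 × 0.8911 / 14100 × 0.89
    = 0.06166 m

S_e ≈ 0.0617 m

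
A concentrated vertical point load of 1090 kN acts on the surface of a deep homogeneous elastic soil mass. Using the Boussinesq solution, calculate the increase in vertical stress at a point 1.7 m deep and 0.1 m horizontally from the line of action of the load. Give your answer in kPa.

Boussinesq vertical stress below a point load on an elastic half-space:
Δσ_z = 3P/(2πz²) · [1 + (r/z)²]^(−5/2)
r/z = 0.1/1.7 = 0.058824; [1+(r/z)²]^(−5/2) = 0.9914.
Δσ_z = 3×1090/(2π×1.7²) × 0.9914 = 180.08 × 0.9914 = 178.5 kPa

Δσ_z ≈ 179 kPa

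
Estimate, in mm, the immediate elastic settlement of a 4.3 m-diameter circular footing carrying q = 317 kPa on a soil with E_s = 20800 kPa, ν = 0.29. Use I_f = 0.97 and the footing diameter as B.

Immediate (elastic) settlement: S_e = q·B·(1−ν²)/E_s · I_f.
S_e = 317 × 4.3 × (1 − 0.29²) / 20800 × 0.97
    = 317 × 4.3 × 0.9159 / 20800 × 0.97
    = 0.05822 m = 58.22 mm

S_e ≈ 58.2 mm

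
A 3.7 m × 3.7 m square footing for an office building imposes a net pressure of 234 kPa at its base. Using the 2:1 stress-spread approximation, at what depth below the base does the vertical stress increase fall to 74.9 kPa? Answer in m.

2:1 spreading — at depth z the loaded area has grown by z in each plan dimension:
qB²/(B+z)² = Δσ_z ⇒ z = B(√(q/Δσ_z) − 1) = 3.7×(√(234/74.9) − 1) = 2.84 m

z ≈ 2.84 m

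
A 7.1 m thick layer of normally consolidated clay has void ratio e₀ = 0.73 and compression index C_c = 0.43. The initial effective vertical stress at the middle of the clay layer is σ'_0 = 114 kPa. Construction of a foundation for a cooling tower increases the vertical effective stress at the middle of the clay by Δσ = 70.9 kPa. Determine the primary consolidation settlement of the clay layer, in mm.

S_c ≈ 371 mm

Final effective stress: σ'_f = σ'_0 + Δσ = 114 + 70.9 = 184.9 kPa.
Normally consolidated clay, so the full stress increment lies on the virgin compression line:
S_c = C_c·H/(1+e₀)·log₁₀(σ'_f/σ'_0) = 0.43×7.1/(1+0.73)×log₁₀(184.9/114)
    = 1.7647 × 0.21003 = 0.3706 m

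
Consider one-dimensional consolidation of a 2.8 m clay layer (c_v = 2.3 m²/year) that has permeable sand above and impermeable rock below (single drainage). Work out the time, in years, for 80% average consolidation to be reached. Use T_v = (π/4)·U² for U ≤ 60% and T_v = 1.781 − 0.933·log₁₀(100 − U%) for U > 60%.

Drainage path length: H_d = H = 2.8 m (single drainage).
U > 60%: T_v = 1.781 − 0.933·log₁₀(100 − 80) = 0.56714.
t = T_v·H_d²/c_v = 0.56714×2.8²/2.3 = 1.933 years.

t ≈ 1.93 years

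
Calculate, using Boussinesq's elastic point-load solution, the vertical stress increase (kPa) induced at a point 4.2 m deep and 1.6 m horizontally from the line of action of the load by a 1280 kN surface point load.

Δσ_z ≈ 24.7 kPa

Boussinesq vertical stress below a point load on an elastic half-space:
Δσ_z = 3P/(2πz²) · [1 + (r/z)²]^(−5/2)
r/z = 1.6/4.2 = 0.38095; [1+(r/z)²]^(−5/2) = 0.71264.
Δσ_z = 3×1280/(2π×4.2²) × 0.71264 = 34.646 × 0.71264 = 24.69 kPa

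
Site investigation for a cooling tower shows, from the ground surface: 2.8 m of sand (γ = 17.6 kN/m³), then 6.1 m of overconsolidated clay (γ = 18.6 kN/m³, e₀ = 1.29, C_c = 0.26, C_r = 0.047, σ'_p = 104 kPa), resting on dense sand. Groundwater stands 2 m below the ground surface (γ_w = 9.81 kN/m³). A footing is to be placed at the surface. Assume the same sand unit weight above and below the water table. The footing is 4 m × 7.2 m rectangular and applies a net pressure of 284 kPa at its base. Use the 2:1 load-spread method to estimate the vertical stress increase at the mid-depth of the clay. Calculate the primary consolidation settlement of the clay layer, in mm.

S_c ≈ 94.3 mm

Mid-depth of clay below the ground surface: z = 2.8 + 6.1/2 = 5.85 m.
Total vertical stress at mid-clay: σ_v = 17.6×2.8 + 18.6×3.05 = 106.01 kPa.
Pore pressure: u = 9.81×(5.85 − 2) = 37.769 kPa.
Initial effective stress: σ'_0 = σ_v − u = 106.01 − 37.769 = 68.241 kPa.
Stress increase at mid-clay by the 2:1 spreading method:
Δσ = qBL/((B+z)(L+z)) = 284×4×7.2/((4+5.85)(7.2+5.85)) = 63.63 kPa
Final effective stress: σ'_f = 68.241 + 63.63 = 131.87 kPa.
σ'_f = 131.87 > σ'_p = 104 kPa, so the stress path crosses the preconsolidation pressure — recompression up to σ'_p, then virgin compression beyond:
S_c = H/(1+e₀)·[C_r·log₁₀(σ'_p/σ'_0) + C_c·log₁₀(σ'_f/σ'_p)]
    = 6.1/2.29 × [0.047×log₁₀(104/68.241) + 0.26×log₁₀(131.87/104)]
    = 2.6638 × [0.0086004 + 0.026809] = 0.09432 m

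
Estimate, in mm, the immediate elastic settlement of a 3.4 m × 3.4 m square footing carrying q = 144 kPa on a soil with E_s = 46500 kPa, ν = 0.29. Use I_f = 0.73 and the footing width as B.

S_e ≈ 7.04 mm

Immediate (elastic) settlement: S_e = q·B·(1−ν²)/E_s · I_f.
S_e = 144 × 3.4 × (1 − 0.29²) / 46500 × 0.73
    = 144 × 3.4 × 0.9159 / 46500 × 0.73
    = 0.00704 m = 7.04 mm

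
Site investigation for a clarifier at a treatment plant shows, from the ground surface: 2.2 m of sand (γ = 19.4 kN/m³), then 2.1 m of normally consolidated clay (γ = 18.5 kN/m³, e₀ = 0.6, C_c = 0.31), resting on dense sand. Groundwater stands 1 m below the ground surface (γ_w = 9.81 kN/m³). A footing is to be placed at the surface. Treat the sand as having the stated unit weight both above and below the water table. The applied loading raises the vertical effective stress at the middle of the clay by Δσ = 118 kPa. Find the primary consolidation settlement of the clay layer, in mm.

Mid-depth of clay below the ground surface: z = 2.2 + 2.1/2 = 3.25 m.
Total vertical stress at mid-clay: σ_v = 19.4×2.2 + 18.5×1.05 = 62.105 kPa.
Pore pressure: u = 9.81×(3.25 − 1) = 22.073 kPa.
Initial effective stress: σ'_0 = σ_v − u = 62.105 − 22.073 = 40.032 kPa.
Final effective stress: σ'_f = σ'_0 + Δσ = 40.032 + 118 = 158.03 kPa.
Normally consolidated clay, so the full stress increment lies on the virgin compression line:
S_c = C_c·H/(1+e₀)·log₁₀(σ'_f/σ'_0) = 0.31×2.1/(1+0.6)×log₁₀(158.03/40.032)
    = 0.40687 × 0.59633 = 0.2426 m

S_c ≈ 243 mm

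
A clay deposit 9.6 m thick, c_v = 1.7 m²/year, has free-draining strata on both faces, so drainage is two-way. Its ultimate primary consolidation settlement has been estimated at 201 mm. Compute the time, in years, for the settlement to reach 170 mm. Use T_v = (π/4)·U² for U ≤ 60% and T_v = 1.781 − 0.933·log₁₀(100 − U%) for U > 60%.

t ≈ 9.11 years

Drainage path length: H_d = H/2 = 4.8 m (double drainage).
U = S(t)/S_ult = 170/201 = 0.8458.
U > 60%: T_v = 1.781 − 0.933·log₁₀(100 − 84.577) = 0.67244.
t = T_v·H_d²/c_v = 0.67244×4.8²/1.7 = 9.114 years.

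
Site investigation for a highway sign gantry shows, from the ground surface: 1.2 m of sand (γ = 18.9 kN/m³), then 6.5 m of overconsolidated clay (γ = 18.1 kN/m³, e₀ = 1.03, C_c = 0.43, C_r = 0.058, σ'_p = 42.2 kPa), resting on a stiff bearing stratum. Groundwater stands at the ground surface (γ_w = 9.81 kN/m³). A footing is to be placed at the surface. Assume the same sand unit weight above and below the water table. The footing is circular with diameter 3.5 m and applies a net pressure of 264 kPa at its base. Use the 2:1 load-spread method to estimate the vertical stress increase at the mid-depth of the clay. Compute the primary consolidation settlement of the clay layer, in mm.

S_c ≈ 455 mm

Mid-depth of clay below the ground surface: z = 1.2 + 6.5/2 = 4.45 m.
Total vertical stress at mid-clay: σ_v = 18.9×1.2 + 18.1×3.25 = 81.505 kPa.
Pore pressure: u = 9.81×(4.45 − 0) = 43.655 kPa.
Initial effective stress: σ'_0 = σ_v − u = 81.505 − 43.655 = 37.85 kPa.
Stress increase at mid-clay by the 2:1 spreading method:
Δσ ≈ qD²/(D+z)² = 264×3.5²/(3.5+4.45)² = 51.169 kPa
Final effective stress: σ'_f = 37.85 + 51.169 = 89.019 kPa.
σ'_f = 89.019 > σ'_p = 42.2 kPa, so the stress path crosses the preconsolidation pressure — recompression up to σ'_p, then virgin compression beyond:
S_c = H/(1+e₀)·[C_r·log₁₀(σ'_p/σ'_0) + C_c·log₁₀(σ'_f/σ'_p)]
    = 6.5/2.03 × [0.058×log₁₀(42.2/37.85) + 0.43×log₁₀(89.019/42.2)]
    = 3.202 × [0.0027403 + 0.13939] = 0.4551 m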